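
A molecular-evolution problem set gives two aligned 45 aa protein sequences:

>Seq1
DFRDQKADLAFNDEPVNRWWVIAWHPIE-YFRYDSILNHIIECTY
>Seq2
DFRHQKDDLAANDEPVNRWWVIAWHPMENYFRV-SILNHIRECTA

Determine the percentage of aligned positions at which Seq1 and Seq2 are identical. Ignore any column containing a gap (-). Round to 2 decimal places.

Excluding the 2 gap columns leaves 43 comparable sites.
The sequences differ at positions 4 (D/H), 7 (A/D), 11 (F/A), 27 (I/M), 33 (Y/V), 41 (I/R), 45 (Y/A).
36 of the 43 comparable sites match, so the percent identity is 36/43 × 100 = 83.72%.

83.72%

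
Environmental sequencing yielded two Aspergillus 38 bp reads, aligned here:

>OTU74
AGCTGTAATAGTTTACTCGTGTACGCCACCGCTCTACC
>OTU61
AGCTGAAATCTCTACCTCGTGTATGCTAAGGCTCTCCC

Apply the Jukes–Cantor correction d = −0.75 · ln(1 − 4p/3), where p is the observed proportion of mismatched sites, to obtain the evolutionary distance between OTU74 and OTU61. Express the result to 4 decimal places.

0.3658

Differing sites — 6:T/A; 10:A/C; 11:G/T; 12:T/C; 14:T/A; 15:A/C; 24:C/T; 27:C/T; 29:C/A; 30:C/G; 36:A/C.
p = 11/38 = 0.289474.
d = −0.75 · ln(1 − (4/3)·0.289474) = −0.75 · ln(0.614035) = −0.75 · (-0.487703) = 0.3658.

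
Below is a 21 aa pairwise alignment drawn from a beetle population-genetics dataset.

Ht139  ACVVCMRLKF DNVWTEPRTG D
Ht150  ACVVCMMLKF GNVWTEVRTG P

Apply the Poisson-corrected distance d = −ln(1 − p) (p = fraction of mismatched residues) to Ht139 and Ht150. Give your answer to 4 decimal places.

The sequences differ at positions 7 (R/M), 11 (D/G), 17 (P/V), 21 (D/P).
p = 4/21 = 0.190476.
d = −ln(1 − 0.190476) = −ln(0.809524) = 0.2113.

0.2113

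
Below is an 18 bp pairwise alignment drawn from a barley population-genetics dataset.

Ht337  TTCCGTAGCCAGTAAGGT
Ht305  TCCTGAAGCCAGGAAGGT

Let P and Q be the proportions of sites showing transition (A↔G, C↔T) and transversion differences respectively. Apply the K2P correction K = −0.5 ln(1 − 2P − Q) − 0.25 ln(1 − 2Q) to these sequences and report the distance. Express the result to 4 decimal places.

Mismatches occur at site 2 (T/C, transition), site 4 (C/T, transition), site 6 (T/A, transversion), site 13 (T/G, transversion).
Of the 4 differences, 2 transitions and 2 transversions over 18 sites: P = 2/18 = 0.111111, Q = 2/18 = 0.111111.
d = −0.5·ln(0.666667) − 0.25·ln(0.777778) = −0.5·(-0.405465) − 0.25·(-0.251314) = 0.2656.

0.2656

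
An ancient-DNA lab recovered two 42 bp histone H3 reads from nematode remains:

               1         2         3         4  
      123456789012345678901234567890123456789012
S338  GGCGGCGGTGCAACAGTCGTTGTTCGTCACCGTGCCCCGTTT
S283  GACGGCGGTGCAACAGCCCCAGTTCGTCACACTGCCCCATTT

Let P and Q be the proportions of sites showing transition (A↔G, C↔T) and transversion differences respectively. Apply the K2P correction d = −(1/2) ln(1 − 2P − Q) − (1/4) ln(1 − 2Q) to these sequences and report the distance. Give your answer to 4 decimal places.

The sequences differ at positions 2 (G/A, transition), 17 (T/C, transition), 19 (G/C, transversion), 20 (T/C, transition), 21 (T/A, transversion), 31 (C/A, transversion), 32 (G/C, transversion), 39 (G/A, transition).
Of the 8 differences, 4 transitions and 4 transversions over 42 sites: P = 4/42 = 0.095238, Q = 4/42 = 0.095238.
d = −0.5·ln(0.714286) − 0.25·ln(0.809524) = −0.5·(-0.336472) − 0.25·(-0.211309) = 0.2211.

0.2211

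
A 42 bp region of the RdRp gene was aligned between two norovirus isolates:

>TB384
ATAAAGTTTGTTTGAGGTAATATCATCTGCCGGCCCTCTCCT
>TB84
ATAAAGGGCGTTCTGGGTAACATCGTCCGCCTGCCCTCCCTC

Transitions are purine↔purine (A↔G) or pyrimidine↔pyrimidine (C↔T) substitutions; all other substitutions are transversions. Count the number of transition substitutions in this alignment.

Mismatches occur at site 7 (T→G, transversion), site 8 (T→G, transversion), site 9 (T→C, transition), site 13 (T→C, transition), site 14 (G→T, transversion), site 15 (A→G, transition), site 21 (T→C, transition), site 25 (A→G, transition), site 28 (T→C, transition), site 32 (G→T, transversion), site 39 (T→C, transition), site 41 (C→T, transition), site 42 (T→C, transition).
Of the 13 differences, 9 transitions and 4 transversions, so the answer is 9.

9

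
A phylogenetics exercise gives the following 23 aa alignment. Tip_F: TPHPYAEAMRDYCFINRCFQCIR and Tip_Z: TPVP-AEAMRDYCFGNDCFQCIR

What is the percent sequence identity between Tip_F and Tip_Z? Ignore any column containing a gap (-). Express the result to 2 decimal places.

Excluding the 1 gap column leaves 22 comparable sites.
Differing sites — 3:H/V; 15:I/G; 17:R/D.
19 of the 22 comparable sites match, so the percent identity is 19/22 × 100 = 86.36%.

86.36%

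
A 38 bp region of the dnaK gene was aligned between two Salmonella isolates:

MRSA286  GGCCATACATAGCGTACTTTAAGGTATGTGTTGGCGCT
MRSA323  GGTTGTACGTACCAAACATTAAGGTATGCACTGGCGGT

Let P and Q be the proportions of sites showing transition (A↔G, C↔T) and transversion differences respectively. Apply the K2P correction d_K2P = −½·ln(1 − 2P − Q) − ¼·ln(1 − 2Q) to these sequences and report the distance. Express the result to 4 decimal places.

The sequences differ at positions 3 (C/T, transition), 4 (C/T, transition), 5 (A/G, transition), 9 (A/G, transition), 12 (G/C, transversion), 14 (G/A, transition), 15 (T/A, transversion), 18 (T/A, transversion), 29 (T/C, transition), 30 (G/A, transition), 31 (T/C, transition), 37 (C/G, transversion).
Of the 12 differences, 8 transitions and 4 transversions over 38 sites: P = 8/38 = 0.210526, Q = 4/38 = 0.105263.
d = −0.5·ln(0.473685) − 0.25·ln(0.789474) = −0.5·(-0.747213) − 0.25·(-0.236388) = 0.4327.

0.4327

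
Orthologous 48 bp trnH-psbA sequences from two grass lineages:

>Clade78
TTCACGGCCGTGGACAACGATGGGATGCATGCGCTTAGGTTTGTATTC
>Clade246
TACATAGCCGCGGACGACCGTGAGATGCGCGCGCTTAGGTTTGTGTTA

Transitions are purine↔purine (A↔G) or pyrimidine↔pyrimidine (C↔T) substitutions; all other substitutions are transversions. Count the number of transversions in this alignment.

The sequences differ at positions 2 (T/A, transversion), 5 (C/T, transition), 6 (G/A, transition), 11 (T/C, transition), 16 (A/G, transition), 19 (G/C, transversion), 20 (A/G, transition), 23 (G/A, transition), 29 (A/G, transition), 30 (T/C, transition), 45 (A/G, transition), 48 (C/A, transversion).
Of the 12 differences, 9 transitions and 3 transversions, so the answer is 3.

3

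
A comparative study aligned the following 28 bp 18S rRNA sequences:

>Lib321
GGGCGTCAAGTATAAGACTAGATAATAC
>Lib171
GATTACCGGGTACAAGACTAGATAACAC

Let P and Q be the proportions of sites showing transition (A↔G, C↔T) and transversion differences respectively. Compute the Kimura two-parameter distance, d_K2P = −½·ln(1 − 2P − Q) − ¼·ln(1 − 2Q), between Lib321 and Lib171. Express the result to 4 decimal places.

Mismatches occur at site 2 (G↔A, transition), site 3 (G↔T, transversion), site 4 (C↔T, transition), site 5 (G↔A, transition), site 6 (T↔C, transition), site 8 (A↔G, transition), site 9 (A↔G, transition), site 13 (T↔C, transition), site 26 (T↔C, transition).
Of the 9 differences, 8 transitions and 1 transversion over 28 sites: P = 8/28 = 0.285714, Q = 1/28 = 0.035714.
d = −0.5·ln(0.392858) − 0.25·ln(0.928572) = −0.5·(-0.934307) − 0.25·(-0.074107) = 0.4857.

0.4857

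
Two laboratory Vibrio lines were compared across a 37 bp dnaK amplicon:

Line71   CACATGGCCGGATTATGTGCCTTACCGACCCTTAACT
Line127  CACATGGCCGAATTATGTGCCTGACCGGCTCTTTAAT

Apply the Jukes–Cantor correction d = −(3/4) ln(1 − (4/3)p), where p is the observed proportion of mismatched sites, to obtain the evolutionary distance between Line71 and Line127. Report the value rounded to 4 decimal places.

0.1827

Differing sites — 11:G/A; 23:T/G; 28:A/G; 30:C/T; 34:A/T; 36:C/A.
p = 6/37 = 0.162162.
d = −0.75 · ln(1 − (4/3)·0.162162) = −0.75 · ln(0.783784) = −0.75 · (-0.243622) = 0.1827.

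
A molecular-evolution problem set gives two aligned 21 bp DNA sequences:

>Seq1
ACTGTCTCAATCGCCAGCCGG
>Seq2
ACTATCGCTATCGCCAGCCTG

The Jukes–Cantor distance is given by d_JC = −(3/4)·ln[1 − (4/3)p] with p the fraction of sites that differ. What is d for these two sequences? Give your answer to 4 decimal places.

0.2197

Differing sites — 4:G/A; 7:T/G; 9:A/T; 20:G/T.
p = 4/21 = 0.190476.
d = −0.75 · ln(1 − (4/3)·0.190476) = −0.75 · ln(0.746032) = −0.75 · (-0.292987) = 0.2197.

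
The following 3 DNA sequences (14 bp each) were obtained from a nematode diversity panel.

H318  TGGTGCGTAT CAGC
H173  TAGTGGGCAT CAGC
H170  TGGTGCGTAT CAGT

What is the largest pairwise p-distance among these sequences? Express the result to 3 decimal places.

Pairwise Hamming distances:
  H318 vs H173: 3
  H318 vs H170: 1
  H173 vs H170: 4
The largest is 4 mismatches, between H173 and H170; p = 4/14 = 0.286.

0.286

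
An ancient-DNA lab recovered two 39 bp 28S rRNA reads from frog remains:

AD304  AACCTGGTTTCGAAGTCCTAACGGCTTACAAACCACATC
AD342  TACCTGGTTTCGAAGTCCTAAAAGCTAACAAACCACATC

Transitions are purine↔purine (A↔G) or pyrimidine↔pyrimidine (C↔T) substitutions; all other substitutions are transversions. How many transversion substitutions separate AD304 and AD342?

Mismatches occur at site 1 (A↔T, transversion), site 22 (C↔A, transversion), site 23 (G↔A, transition), site 27 (T↔A, transversion).
Of the 4 differences, 1 transition and 3 transversions, so the answer is 3.

3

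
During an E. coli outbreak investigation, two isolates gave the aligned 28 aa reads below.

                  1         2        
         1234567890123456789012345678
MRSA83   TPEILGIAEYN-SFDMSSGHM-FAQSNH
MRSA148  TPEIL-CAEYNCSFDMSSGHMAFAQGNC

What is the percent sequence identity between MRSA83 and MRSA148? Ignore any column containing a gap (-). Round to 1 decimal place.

88.0%

Excluding the 3 gap columns leaves 25 comparable sites.
Differing sites — 7:I/C; 26:S/G; 28:H/C.
22 of the 25 comparable sites match, so the percent identity is 22/25 × 100 = 88.0%.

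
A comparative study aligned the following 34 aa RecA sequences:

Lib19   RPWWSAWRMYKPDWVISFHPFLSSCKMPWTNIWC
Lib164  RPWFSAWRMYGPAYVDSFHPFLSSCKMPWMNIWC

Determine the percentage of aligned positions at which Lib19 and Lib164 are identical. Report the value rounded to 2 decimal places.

Differing sites — 4:W/F; 11:K/G; 13:D/A; 14:W/Y; 16:I/D; 30:T/M.
28 of the 34 sites match, so the percent identity is 28/34 × 100 = 82.35%.

82.35%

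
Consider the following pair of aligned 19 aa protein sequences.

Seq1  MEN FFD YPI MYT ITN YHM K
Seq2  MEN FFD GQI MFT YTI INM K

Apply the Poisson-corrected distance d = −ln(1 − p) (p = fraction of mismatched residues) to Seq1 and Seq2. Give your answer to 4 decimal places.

Differing sites — 7:Y/G; 8:P/Q; 11:Y/F; 13:I/Y; 15:N/I; 16:Y/I; 17:H/N.
p = 7/19 = 0.368421.
d = −ln(1 − 0.368421) = −ln(0.631579) = 0.4595.

0.4595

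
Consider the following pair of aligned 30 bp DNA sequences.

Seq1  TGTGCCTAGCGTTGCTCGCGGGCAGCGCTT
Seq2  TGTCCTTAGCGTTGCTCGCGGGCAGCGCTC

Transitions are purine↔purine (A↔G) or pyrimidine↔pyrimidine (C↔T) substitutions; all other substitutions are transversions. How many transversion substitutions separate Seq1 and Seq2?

1

Differing sites — 4:G/C (Tv); 6:C/T (Ti); 30:T/C (Ti).
Of the 3 differences, 2 transitions and 1 transversion, so the answer is 1.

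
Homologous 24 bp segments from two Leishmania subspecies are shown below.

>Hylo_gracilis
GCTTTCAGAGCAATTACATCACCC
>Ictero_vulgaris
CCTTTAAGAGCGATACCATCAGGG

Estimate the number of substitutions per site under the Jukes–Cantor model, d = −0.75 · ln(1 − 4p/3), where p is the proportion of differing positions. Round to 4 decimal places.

Differing sites — 1:G/C; 6:C/A; 12:A/G; 15:T/A; 16:A/C; 22:C/G; 23:C/G; 24:C/G.
p = 8/24 = 0.333333.
d = −0.75 · ln(1 − (4/3)·0.333333) = −0.75 · ln(0.555556) = −0.75 · (-0.587786) = 0.4408.

0.4408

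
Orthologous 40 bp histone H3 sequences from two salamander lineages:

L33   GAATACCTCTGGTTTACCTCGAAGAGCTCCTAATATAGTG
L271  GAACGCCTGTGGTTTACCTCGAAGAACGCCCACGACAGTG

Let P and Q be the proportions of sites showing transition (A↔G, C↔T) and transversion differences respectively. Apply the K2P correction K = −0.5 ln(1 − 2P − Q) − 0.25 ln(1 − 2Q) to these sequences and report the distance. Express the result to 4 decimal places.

0.2712

The sequences differ at positions 4 (T/C, transition), 5 (A/G, transition), 9 (C/G, transversion), 26 (G/A, transition), 28 (T/G, transversion), 31 (T/C, transition), 33 (A/C, transversion), 34 (T/G, transversion), 36 (T/C, transition).
Of the 9 differences, 5 transitions and 4 transversions over 40 sites: P = 5/40 = 0.125000, Q = 4/40 = 0.100000.
d = −0.5·ln(0.650000) − 0.25·ln(0.800000) = −0.5·(-0.430783) − 0.25·(-0.223144) = 0.2712.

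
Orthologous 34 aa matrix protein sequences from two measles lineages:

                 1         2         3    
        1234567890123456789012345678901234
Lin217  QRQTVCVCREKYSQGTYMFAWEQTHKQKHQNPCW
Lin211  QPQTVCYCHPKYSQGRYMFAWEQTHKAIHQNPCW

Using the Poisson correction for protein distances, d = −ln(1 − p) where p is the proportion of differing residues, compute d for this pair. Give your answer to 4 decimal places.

Mismatches occur at site 2 (R/P), site 7 (V/Y), site 9 (R/H), site 10 (E/P), site 16 (T/R), site 27 (Q/A), site 28 (K/I).
p = 7/34 = 0.205882.
d = −ln(1 − 0.205882) = −ln(0.794118) = 0.2305.

0.2305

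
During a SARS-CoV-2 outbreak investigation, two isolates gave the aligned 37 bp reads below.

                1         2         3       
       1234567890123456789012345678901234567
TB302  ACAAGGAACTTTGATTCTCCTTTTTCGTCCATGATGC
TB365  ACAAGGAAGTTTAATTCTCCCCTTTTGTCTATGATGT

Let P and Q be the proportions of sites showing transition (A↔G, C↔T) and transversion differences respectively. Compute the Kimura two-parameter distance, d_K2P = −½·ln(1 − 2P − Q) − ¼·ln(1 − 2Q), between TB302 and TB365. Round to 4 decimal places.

0.2303

Mismatches occur at site 9 (C/G, transversion), site 13 (G/A, transition), site 21 (T/C, transition), site 22 (T/C, transition), site 26 (C/T, transition), site 30 (C/T, transition), site 37 (C/T, transition).
Of the 7 differences, 6 transitions and 1 transversion over 37 sites: P = 6/37 = 0.162162, Q = 1/37 = 0.027027.
d = −0.5·ln(0.648649) − 0.25·ln(0.945946) = −0.5·(-0.432864) − 0.25·(-0.055570) = 0.2303.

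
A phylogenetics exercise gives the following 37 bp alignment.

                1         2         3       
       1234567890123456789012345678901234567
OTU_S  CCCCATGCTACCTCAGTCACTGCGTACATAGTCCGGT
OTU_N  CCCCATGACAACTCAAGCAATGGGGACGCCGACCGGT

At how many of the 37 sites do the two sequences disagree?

The sequences differ at positions 8 (C/A), 9 (T/C), 11 (C/A), 16 (G/A), 17 (T/G), 20 (C/A), 23 (C/G), 25 (T/G), 28 (A/G), 29 (T/C), 30 (A/C), 32 (T/A).
That gives 12 mismatches out of 37 aligned sites, so the Hamming distance is 12.

12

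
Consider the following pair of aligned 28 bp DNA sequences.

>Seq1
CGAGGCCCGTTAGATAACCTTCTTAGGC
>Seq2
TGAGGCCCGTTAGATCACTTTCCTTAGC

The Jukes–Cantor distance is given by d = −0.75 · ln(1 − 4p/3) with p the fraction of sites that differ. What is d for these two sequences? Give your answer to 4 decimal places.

0.2524

The sequences differ at positions 1 (C/T), 16 (A/C), 19 (C/T), 23 (T/C), 25 (A/T), 26 (G/A).
p = 6/28 = 0.214286.
d = −0.75 · ln(1 − (4/3)·0.214286) = −0.75 · ln(0.714285) = −0.75 · (-0.336473) = 0.2524.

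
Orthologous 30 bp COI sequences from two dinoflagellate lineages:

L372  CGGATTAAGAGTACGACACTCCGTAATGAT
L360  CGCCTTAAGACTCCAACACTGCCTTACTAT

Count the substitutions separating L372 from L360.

The sequences differ at positions 3 (G/C), 4 (A/C), 11 (G/C), 13 (A/C), 15 (G/A), 21 (C/G), 23 (G/C), 25 (A/T), 27 (T/C), 28 (G/T).
That gives 10 mismatches out of 30 aligned sites, so the Hamming distance is 10.

10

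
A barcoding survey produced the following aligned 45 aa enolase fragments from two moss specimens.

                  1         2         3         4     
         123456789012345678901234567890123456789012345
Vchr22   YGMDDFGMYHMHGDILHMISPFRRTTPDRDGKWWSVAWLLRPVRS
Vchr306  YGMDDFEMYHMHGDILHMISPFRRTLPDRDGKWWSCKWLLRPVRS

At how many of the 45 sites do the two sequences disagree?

4

The sequences differ at positions 7 (G/E), 26 (T/L), 36 (V/C), 37 (A/K).
That gives 4 mismatches out of 45 aligned sites, so the Hamming distance is 4.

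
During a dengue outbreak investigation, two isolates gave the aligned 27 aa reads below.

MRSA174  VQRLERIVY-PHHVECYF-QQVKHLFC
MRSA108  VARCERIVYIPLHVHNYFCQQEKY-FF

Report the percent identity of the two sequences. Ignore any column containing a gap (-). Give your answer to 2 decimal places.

66.67%

Excluding the 3 gap columns leaves 24 comparable sites.
Mismatches occur at site 2 (Q→A), site 4 (L→C), site 12 (H→L), site 15 (E→H), site 16 (C→N), site 22 (V→E), site 24 (H→Y), site 27 (C→F).
16 of the 24 comparable sites match, so the percent identity is 16/24 × 100 = 66.67%.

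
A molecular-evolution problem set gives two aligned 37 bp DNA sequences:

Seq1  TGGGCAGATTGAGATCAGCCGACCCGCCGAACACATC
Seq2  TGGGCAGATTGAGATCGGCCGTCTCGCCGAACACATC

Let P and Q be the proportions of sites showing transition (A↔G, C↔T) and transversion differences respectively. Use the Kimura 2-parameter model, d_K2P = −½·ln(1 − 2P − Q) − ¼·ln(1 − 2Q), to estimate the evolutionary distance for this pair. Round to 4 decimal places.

0.0865

Mismatches occur at site 17 (A→G, transition), site 22 (A→T, transversion), site 24 (C→T, transition).
Of the 3 differences, 2 transitions and 1 transversion over 37 sites: P = 2/37 = 0.054054, Q = 1/37 = 0.027027.
d = −0.5·ln(0.864865) − 0.25·ln(0.945946) = −0.5·(-0.145182) − 0.25·(-0.055570) = 0.0865.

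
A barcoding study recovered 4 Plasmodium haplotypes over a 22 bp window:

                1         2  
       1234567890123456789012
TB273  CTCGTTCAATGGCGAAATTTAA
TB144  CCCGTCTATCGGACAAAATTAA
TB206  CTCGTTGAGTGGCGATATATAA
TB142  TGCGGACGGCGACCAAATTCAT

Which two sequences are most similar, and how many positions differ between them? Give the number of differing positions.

Pairwise Hamming distances:
  TB273 vs TB144: 8
  TB273 vs TB206: 4
  TB273 vs TB142: 11
  TB144 vs TB206: 10
  TB144 vs TB142: 12
  TB206 vs TB142: 13
The smallest is 4, between TB273 and TB206.

4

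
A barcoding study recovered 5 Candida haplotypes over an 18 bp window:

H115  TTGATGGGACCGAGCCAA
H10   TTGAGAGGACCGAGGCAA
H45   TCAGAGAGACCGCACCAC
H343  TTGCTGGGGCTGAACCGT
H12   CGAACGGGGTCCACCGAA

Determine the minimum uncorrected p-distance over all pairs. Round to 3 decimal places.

Pairwise Hamming distances:
  H115 vs H10: 3
  H115 vs H45: 8
  H115 vs H343: 6
  H115 vs H12: 9
  H10 vs H45: 10
  H10 vs H343: 9
  H10 vs H12: 11
  H45 vs H343: 10
  H45 vs H12: 12
  H343 vs H12: 12
The smallest is 3 mismatches, between H115 and H10; p = 3/18 = 0.167.

0.167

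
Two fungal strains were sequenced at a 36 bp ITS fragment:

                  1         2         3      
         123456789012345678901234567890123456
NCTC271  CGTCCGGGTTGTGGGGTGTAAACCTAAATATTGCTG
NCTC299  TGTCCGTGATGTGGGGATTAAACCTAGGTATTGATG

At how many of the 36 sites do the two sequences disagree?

Mismatches occur at site 1 (C→T), site 7 (G→T), site 9 (T→A), site 17 (T→A), site 18 (G→T), site 27 (A→G), site 28 (A→G), site 34 (C→A).
That gives 8 mismatches out of 36 aligned sites, so the Hamming distance is 8.

8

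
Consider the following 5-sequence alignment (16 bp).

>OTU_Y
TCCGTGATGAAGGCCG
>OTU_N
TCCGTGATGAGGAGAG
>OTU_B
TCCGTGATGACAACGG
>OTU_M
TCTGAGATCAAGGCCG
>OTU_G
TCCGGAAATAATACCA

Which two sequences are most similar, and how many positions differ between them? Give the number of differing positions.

3

Pairwise Hamming distances:
  OTU_Y vs OTU_N: 4
  OTU_Y vs OTU_B: 4
  OTU_Y vs OTU_M: 3
  OTU_Y vs OTU_G: 7
  OTU_N vs OTU_B: 4
  OTU_N vs OTU_M: 7
  OTU_N vs OTU_G: 9
  OTU_B vs OTU_M: 7
  OTU_B vs OTU_G: 8
  OTU_M vs OTU_G: 8
The smallest is 3, between OTU_Y and OTU_M.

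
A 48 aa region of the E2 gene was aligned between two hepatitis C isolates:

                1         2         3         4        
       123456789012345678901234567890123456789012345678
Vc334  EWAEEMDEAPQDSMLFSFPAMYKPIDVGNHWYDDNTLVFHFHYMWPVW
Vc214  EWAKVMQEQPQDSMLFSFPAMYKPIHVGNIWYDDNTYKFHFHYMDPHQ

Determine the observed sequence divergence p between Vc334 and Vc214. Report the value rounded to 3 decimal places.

0.229

Differing sites — 4:E/K; 5:E/V; 7:D/Q; 9:A/Q; 26:D/H; 30:H/I; 37:L/Y; 38:V/K; 45:W/D; 47:V/H; 48:W/Q.
There are 11 differences over 48 sites, so p = 11/48 = 0.229.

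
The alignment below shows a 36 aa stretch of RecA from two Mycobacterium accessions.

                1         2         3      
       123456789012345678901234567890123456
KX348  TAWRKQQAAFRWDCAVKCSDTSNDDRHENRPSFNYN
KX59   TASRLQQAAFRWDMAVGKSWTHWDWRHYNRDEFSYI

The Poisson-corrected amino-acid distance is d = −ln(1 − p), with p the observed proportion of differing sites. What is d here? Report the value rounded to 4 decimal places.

0.4925

Mismatches occur at site 3 (W/S), site 5 (K/L), site 14 (C/M), site 17 (K/G), site 18 (C/K), site 20 (D/W), site 22 (S/H), site 23 (N/W), site 25 (D/W), site 28 (E/Y), site 31 (P/D), site 32 (S/E), site 34 (N/S), site 36 (N/I).
p = 14/36 = 0.388889.
d = −ln(1 − 0.388889) = −ln(0.611111) = 0.4925.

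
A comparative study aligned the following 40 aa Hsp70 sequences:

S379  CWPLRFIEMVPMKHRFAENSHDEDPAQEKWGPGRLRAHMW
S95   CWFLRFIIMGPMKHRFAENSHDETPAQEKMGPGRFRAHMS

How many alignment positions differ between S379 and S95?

Differing sites — 3:P/F; 8:E/I; 10:V/G; 24:D/T; 30:W/M; 35:L/F; 40:W/S.
That gives 7 mismatches out of 40 aligned sites, so the Hamming distance is 7.

7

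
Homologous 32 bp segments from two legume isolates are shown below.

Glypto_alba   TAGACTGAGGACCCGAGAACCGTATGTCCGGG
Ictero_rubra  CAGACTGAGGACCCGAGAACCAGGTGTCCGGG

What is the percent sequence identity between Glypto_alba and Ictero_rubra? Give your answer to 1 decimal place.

87.5%

The sequences differ at positions 1 (T/C), 22 (G/A), 23 (T/G), 24 (A/G).
28 of the 32 sites match, so the percent identity is 28/32 × 100 = 87.5%.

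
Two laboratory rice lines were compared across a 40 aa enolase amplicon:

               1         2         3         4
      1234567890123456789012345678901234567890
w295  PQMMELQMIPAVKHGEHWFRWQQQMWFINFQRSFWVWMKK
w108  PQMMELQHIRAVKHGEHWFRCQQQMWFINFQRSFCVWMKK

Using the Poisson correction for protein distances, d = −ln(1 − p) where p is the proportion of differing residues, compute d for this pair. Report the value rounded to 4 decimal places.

0.1054

The sequences differ at positions 8 (M/H), 10 (P/R), 21 (W/C), 35 (W/C).
p = 4/40 = 0.100000.
d = −ln(1 − 0.100000) = −ln(0.900000) = 0.1054.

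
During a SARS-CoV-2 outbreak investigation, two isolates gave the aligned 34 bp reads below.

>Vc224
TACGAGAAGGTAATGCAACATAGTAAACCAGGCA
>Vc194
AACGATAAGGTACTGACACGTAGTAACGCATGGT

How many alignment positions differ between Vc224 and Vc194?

11

Differing sites — 1:T/A; 6:G/T; 13:A/C; 16:C/A; 17:A/C; 20:A/G; 27:A/C; 28:C/G; 31:G/T; 33:C/G; 34:A/T.
That gives 11 mismatches out of 34 aligned sites, so the Hamming distance is 11.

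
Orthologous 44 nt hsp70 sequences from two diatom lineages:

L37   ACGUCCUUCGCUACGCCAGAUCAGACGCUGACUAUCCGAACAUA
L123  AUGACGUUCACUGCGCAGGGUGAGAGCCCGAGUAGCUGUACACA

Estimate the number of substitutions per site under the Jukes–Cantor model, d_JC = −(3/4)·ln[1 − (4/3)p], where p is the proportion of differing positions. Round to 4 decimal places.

0.5429

Differing sites — 2:C/U; 4:U/A; 6:C/G; 10:G/A; 13:A/G; 17:C/A; 18:A/G; 20:A/G; 22:C/G; 26:C/G; 27:G/C; 29:U/C; 32:C/G; 35:U/G; 37:C/U; 39:A/U; 43:U/C.
p = 17/44 = 0.386364.
d = −0.75 · ln(1 − (4/3)·0.386364) = −0.75 · ln(0.484848) = −0.75 · (-0.723920) = 0.5429.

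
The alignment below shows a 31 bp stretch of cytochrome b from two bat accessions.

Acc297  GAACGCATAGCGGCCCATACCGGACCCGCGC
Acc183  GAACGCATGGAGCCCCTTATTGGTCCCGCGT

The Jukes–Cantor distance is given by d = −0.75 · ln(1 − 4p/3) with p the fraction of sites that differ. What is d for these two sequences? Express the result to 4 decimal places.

Mismatches occur at site 9 (A→G), site 11 (C→A), site 13 (G→C), site 17 (A→T), site 20 (C→T), site 21 (C→T), site 24 (A→T), site 31 (C→T).
p = 8/31 = 0.258065.
d = −0.75 · ln(1 − (4/3)·0.258065) = −0.75 · ln(0.655913) = −0.75 · (-0.421727) = 0.3163.

0.3163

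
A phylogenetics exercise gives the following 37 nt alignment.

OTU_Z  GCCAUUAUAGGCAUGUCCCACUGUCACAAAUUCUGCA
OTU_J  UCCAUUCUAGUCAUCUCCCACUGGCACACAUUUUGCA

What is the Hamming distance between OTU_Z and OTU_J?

Differing sites — 1:G/U; 7:A/C; 11:G/U; 15:G/C; 24:U/G; 29:A/C; 33:C/U.
That gives 7 mismatches out of 37 aligned sites, so the Hamming distance is 7.

7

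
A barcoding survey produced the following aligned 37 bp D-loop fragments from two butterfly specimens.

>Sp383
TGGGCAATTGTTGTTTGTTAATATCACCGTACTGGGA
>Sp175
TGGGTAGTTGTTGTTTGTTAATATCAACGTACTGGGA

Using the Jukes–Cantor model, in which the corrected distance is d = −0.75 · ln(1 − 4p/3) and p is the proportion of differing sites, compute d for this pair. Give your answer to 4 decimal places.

The sequences differ at positions 5 (C/T), 7 (A/G), 27 (C/A).
p = 3/37 = 0.081081.
d = −0.75 · ln(1 − (4/3)·0.081081) = −0.75 · ln(0.891892) = −0.75 · (-0.114410) = 0.0858.

0.0858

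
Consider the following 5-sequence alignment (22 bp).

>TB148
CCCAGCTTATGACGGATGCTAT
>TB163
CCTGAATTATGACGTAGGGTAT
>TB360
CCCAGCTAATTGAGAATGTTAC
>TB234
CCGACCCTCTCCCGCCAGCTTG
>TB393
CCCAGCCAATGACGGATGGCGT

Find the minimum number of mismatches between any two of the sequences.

Pairwise Hamming distances:
  TB148 vs TB163: 7
  TB148 vs TB360: 7
  TB148 vs TB234: 11
  TB148 vs TB393: 5
  TB163 vs TB360: 12
  TB163 vs TB234: 14
  TB163 vs TB393: 10
  TB360 vs TB234: 14
  TB360 vs TB393: 9
  TB234 vs TB393: 13
The smallest is 5, between TB148 and TB393.

5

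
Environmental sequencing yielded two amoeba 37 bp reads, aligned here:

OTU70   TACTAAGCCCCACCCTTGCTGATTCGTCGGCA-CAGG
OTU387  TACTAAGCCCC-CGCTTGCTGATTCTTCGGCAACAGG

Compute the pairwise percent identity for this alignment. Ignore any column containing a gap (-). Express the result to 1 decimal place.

Excluding the 2 gap columns leaves 35 comparable sites.
Mismatches occur at site 14 (C/G), site 26 (G/T).
33 of the 35 comparable sites match, so the percent identity is 33/35 × 100 = 94.3%.

94.3%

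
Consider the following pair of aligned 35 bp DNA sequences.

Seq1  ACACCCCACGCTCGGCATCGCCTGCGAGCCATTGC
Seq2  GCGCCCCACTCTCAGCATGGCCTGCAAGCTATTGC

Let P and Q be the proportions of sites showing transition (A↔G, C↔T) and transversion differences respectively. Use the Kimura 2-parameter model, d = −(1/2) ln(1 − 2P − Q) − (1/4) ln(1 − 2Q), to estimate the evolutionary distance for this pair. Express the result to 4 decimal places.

0.2403

Differing sites — 1:A/G (Ti); 3:A/G (Ti); 10:G/T (Tv); 14:G/A (Ti); 19:C/G (Tv); 26:G/A (Ti); 30:C/T (Ti).
Of the 7 differences, 5 transitions and 2 transversions over 35 sites: P = 5/35 = 0.142857, Q = 2/35 = 0.057143.
d = −0.5·ln(0.657143) − 0.25·ln(0.885714) = −0.5·(-0.419854) − 0.25·(-0.121361) = 0.2403.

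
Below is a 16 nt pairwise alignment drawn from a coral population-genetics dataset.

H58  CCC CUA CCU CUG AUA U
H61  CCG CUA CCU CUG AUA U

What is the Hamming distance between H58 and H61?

1

A single mismatch occurs at site 3 (C→G).
That gives 1 mismatch out of 16 aligned sites, so the Hamming distance is 1.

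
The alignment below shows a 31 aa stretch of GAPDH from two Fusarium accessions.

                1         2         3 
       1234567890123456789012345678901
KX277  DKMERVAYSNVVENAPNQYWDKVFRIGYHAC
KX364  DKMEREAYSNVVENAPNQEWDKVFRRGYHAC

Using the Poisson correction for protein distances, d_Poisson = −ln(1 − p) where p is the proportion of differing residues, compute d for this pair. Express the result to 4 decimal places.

The sequences differ at positions 6 (V/E), 19 (Y/E), 26 (I/R).
p = 3/31 = 0.096774.
d = −ln(1 − 0.096774) = −ln(0.903226) = 0.1018.

0.1018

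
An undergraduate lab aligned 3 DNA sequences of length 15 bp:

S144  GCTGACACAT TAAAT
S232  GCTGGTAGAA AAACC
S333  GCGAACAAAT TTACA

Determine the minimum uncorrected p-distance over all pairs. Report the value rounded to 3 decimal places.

0.400

Pairwise Hamming distances:
  S144 vs S232: 7
  S144 vs S333: 6
  S232 vs S333: 9
The smallest is 6 mismatches, between S144 and S333; p = 6/15 = 0.400.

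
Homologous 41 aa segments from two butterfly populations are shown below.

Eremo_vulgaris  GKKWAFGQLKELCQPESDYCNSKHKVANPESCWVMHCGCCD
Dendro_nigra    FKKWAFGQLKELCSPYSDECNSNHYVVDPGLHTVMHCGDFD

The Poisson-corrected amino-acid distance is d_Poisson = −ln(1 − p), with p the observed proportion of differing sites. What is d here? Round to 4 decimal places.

Differing sites — 1:G/F; 14:Q/S; 16:E/Y; 19:Y/E; 23:K/N; 25:K/Y; 27:A/V; 28:N/D; 30:E/G; 31:S/L; 32:C/H; 33:W/T; 39:C/D; 40:C/F.
p = 14/41 = 0.341463.
d = −ln(1 − 0.341463) = −ln(0.658537) = 0.4177.

0.4177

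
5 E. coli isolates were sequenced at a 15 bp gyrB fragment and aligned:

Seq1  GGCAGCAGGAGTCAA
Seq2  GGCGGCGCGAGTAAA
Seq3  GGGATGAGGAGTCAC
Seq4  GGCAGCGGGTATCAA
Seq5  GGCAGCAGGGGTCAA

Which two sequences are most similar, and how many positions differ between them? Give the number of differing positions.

Pairwise Hamming distances:
  Seq1 vs Seq2: 4
  Seq1 vs Seq3: 4
  Seq1 vs Seq4: 3
  Seq1 vs Seq5: 1
  Seq2 vs Seq3: 8
  Seq2 vs Seq4: 5
  Seq2 vs Seq5: 5
  Seq3 vs Seq4: 7
  Seq3 vs Seq5: 5
  Seq4 vs Seq5: 3
The smallest is 1, between Seq1 and Seq5.

1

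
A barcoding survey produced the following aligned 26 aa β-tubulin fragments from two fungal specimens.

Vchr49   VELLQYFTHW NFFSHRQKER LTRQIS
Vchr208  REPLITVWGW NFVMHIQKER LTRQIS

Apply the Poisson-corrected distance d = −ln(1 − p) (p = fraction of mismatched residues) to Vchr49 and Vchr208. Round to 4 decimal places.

Mismatches occur at site 1 (V↔R), site 3 (L↔P), site 5 (Q↔I), site 6 (Y↔T), site 7 (F↔V), site 8 (T↔W), site 9 (H↔G), site 13 (F↔V), site 14 (S↔M), site 16 (R↔I).
p = 10/26 = 0.384615.
d = −ln(1 − 0.384615) = −ln(0.615385) = 0.4855.

0.4855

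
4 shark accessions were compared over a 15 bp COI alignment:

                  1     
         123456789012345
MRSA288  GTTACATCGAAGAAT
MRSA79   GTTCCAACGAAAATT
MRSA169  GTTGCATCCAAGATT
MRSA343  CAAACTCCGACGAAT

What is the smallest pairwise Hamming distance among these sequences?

3

Pairwise Hamming distances:
  MRSA288 vs MRSA79: 4
  MRSA288 vs MRSA169: 3
  MRSA288 vs MRSA343: 6
  MRSA79 vs MRSA169: 4
  MRSA79 vs MRSA343: 9
  MRSA169 vs MRSA343: 9
The smallest is 3, between MRSA288 and MRSA169.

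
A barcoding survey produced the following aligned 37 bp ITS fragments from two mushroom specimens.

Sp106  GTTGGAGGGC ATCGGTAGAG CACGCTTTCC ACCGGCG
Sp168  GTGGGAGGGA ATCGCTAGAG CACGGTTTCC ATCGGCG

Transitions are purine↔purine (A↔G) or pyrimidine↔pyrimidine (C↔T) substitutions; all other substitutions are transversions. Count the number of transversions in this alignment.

4

Differing sites — 3:T/G (Tv); 10:C/A (Tv); 15:G/C (Tv); 25:C/G (Tv); 32:C/T (Ti).
Of the 5 differences, 1 transition and 4 transversions, so the answer is 4.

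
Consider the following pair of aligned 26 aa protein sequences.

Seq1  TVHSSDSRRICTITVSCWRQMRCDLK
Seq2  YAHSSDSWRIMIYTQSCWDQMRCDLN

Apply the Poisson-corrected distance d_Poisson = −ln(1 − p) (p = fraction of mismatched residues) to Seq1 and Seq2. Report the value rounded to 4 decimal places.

The sequences differ at positions 1 (T/Y), 2 (V/A), 8 (R/W), 11 (C/M), 12 (T/I), 13 (I/Y), 15 (V/Q), 19 (R/D), 26 (K/N).
p = 9/26 = 0.346154.
d = −ln(1 − 0.346154) = −ln(0.653846) = 0.4249.

0.4249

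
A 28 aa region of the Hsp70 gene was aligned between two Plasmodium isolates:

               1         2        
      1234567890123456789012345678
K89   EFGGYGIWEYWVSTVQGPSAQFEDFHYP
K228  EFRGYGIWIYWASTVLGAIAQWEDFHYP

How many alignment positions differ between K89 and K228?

7

Differing sites — 3:G/R; 9:E/I; 12:V/A; 16:Q/L; 18:P/A; 19:S/I; 22:F/W.
That gives 7 mismatches out of 28 aligned sites, so the Hamming distance is 7.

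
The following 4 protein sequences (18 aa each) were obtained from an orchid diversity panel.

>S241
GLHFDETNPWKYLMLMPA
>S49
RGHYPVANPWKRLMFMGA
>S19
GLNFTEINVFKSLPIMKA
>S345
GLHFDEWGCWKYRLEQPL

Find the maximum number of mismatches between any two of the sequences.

Pairwise Hamming distances:
  S241 vs S49: 9
  S241 vs S19: 9
  S241 vs S345: 8
  S49 vs S19: 13
  S49 vs S345: 15
  S19 vs S345: 13
The largest is 15, between S49 and S345.

15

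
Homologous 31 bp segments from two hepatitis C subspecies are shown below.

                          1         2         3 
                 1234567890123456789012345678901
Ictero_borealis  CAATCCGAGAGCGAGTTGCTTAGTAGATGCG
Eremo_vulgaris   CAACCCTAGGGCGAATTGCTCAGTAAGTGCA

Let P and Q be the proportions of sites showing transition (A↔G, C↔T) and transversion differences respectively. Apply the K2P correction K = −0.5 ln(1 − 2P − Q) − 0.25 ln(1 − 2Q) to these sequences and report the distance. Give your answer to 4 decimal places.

The sequences differ at positions 4 (T/C, transition), 7 (G/T, transversion), 10 (A/G, transition), 15 (G/A, transition), 21 (T/C, transition), 26 (G/A, transition), 27 (A/G, transition), 31 (G/A, transition).
Of the 8 differences, 7 transitions and 1 transversion over 31 sites: P = 7/31 = 0.225806, Q = 1/31 = 0.032258.
d = −0.5·ln(0.516130) − 0.25·ln(0.935484) = −0.5·(-0.661397) − 0.25·(-0.066691) = 0.3474.

0.3474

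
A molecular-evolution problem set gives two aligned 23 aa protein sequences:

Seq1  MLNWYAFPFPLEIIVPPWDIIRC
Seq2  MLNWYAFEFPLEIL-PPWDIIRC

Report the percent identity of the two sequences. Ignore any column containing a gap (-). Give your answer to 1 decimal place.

Excluding the 1 gap column leaves 22 comparable sites.
Mismatches occur at site 8 (P/E), site 14 (I/L).
20 of the 22 comparable sites match, so the percent identity is 20/22 × 100 = 90.9%.

90.9%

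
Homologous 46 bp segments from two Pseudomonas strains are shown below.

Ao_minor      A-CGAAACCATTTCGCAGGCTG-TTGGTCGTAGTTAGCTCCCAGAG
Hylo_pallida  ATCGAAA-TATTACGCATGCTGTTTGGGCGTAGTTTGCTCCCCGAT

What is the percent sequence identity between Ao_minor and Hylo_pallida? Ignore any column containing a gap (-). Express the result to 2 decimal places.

83.72%

Excluding the 3 gap columns leaves 43 comparable sites.
Mismatches occur at site 9 (C↔T), site 13 (T↔A), site 18 (G↔T), site 28 (T↔G), site 36 (A↔T), site 43 (A↔C), site 46 (G↔T).
36 of the 43 comparable sites match, so the percent identity is 36/43 × 100 = 83.72%.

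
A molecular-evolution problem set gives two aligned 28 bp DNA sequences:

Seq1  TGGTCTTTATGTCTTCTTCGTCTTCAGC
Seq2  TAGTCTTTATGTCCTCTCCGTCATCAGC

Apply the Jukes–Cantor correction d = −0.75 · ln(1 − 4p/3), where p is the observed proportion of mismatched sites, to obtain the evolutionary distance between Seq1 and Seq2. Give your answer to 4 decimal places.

Differing sites — 2:G/A; 14:T/C; 18:T/C; 23:T/A.
p = 4/28 = 0.142857.
d = −0.75 · ln(1 − (4/3)·0.142857) = −0.75 · ln(0.809524) = −0.75 · (-0.211309) = 0.1585.

0.1585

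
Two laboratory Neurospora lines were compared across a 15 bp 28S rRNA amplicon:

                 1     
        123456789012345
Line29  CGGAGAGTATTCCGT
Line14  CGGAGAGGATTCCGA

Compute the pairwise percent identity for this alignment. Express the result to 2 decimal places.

86.67%

Differing sites — 8:T/G; 15:T/A.
13 of the 15 sites match, so the percent identity is 13/15 × 100 = 86.67%.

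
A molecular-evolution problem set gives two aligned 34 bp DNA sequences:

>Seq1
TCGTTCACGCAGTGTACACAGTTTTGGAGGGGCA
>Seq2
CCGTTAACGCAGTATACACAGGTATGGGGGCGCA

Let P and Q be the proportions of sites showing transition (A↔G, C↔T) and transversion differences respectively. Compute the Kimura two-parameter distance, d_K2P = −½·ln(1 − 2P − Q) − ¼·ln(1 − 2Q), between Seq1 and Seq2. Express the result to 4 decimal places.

The sequences differ at positions 1 (T/C, transition), 6 (C/A, transversion), 14 (G/A, transition), 22 (T/G, transversion), 24 (T/A, transversion), 28 (A/G, transition), 31 (G/C, transversion).
Of the 7 differences, 3 transitions and 4 transversions over 34 sites: P = 3/34 = 0.088235, Q = 4/34 = 0.117647.
d = −0.5·ln(0.705883) − 0.25·ln(0.764706) = −0.5·(-0.348306) − 0.25·(-0.268264) = 0.2412.

0.2412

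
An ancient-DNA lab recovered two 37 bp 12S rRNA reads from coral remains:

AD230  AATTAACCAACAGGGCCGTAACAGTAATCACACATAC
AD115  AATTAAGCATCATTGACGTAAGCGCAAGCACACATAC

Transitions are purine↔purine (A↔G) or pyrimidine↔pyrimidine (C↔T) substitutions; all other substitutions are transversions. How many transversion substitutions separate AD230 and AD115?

The sequences differ at positions 7 (C/G, transversion), 10 (A/T, transversion), 13 (G/T, transversion), 14 (G/T, transversion), 16 (C/A, transversion), 22 (C/G, transversion), 23 (A/C, transversion), 25 (T/C, transition), 28 (T/G, transversion).
Of the 9 differences, 1 transition and 8 transversions, so the answer is 8.

8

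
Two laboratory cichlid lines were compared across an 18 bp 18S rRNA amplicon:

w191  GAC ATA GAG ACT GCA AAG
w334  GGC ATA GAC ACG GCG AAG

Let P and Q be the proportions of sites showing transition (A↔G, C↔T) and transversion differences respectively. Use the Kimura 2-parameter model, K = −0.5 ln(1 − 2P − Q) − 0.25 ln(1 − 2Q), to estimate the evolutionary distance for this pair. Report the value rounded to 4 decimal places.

0.2656

Differing sites — 2:A/G (Ti); 9:G/C (Tv); 12:T/G (Tv); 15:A/G (Ti).
Of the 4 differences, 2 transitions and 2 transversions over 18 sites: P = 2/18 = 0.111111, Q = 2/18 = 0.111111.
d = −0.5·ln(0.666667) − 0.25·ln(0.777778) = −0.5·(-0.405465) − 0.25·(-0.251314) = 0.2656.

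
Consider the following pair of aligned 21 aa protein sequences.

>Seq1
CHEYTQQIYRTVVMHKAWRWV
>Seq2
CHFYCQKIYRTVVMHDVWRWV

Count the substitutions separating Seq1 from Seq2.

5

Mismatches occur at site 3 (E↔F), site 5 (T↔C), site 7 (Q↔K), site 16 (K↔D), site 17 (A↔V).
That gives 5 mismatches out of 21 aligned sites, so the Hamming distance is 5.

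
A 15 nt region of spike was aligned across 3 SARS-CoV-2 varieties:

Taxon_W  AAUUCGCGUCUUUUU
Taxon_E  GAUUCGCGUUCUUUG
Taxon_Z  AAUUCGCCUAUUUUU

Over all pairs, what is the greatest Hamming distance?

5

Pairwise Hamming distances:
  Taxon_W vs Taxon_E: 4
  Taxon_W vs Taxon_Z: 2
  Taxon_E vs Taxon_Z: 5
The largest is 5, between Taxon_E and Taxon_Z.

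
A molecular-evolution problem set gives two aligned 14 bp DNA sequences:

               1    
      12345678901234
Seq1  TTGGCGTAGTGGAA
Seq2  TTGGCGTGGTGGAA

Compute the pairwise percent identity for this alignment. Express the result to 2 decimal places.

A single mismatch occurs at site 8 (A/G).
13 of the 14 sites match, so the percent identity is 13/14 × 100 = 92.86%.

92.86%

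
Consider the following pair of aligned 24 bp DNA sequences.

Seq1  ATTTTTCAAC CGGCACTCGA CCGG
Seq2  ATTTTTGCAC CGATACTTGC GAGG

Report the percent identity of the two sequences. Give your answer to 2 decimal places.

The sequences differ at positions 7 (C/G), 8 (A/C), 13 (G/A), 14 (C/T), 18 (C/T), 20 (A/C), 21 (C/G), 22 (C/A).
16 of the 24 sites match, so the percent identity is 16/24 × 100 = 66.67%.

66.67%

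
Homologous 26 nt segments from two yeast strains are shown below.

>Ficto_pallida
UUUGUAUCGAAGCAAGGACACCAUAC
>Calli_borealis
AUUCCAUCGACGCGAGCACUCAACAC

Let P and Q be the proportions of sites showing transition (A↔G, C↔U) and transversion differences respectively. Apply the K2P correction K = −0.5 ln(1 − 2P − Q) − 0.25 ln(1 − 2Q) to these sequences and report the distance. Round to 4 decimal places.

Mismatches occur at site 1 (U/A, transversion), site 4 (G/C, transversion), site 5 (U/C, transition), site 11 (A/C, transversion), site 14 (A/G, transition), site 17 (G/C, transversion), site 20 (A/U, transversion), site 22 (C/A, transversion), site 24 (U/C, transition).
Of the 9 differences, 3 transitions and 6 transversions over 26 sites: P = 3/26 = 0.115385, Q = 6/26 = 0.230769.
d = −0.5·ln(0.538461) − 0.25·ln(0.538462) = −0.5·(-0.619040) − 0.25·(-0.619038) = 0.4643.

0.4643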